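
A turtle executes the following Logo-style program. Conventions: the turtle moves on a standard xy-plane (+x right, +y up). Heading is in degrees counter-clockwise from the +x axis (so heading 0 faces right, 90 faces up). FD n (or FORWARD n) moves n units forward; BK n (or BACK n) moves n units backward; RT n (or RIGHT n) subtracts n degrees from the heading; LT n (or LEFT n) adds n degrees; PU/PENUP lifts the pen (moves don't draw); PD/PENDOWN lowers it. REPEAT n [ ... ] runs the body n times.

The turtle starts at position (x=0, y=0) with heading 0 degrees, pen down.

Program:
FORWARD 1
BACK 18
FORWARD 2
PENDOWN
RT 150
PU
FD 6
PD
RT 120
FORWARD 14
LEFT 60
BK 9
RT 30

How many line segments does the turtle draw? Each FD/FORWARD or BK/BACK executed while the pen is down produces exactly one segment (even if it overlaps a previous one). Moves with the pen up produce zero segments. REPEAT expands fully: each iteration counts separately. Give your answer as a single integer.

Executing turtle program step by step:
Start: pos=(0,0), heading=0, pen down
FD 1: (0,0) -> (1,0) [heading=0, draw]
BK 18: (1,0) -> (-17,0) [heading=0, draw]
FD 2: (-17,0) -> (-15,0) [heading=0, draw]
PD: pen down
RT 150: heading 0 -> 210
PU: pen up
FD 6: (-15,0) -> (-20.196,-3) [heading=210, move]
PD: pen down
RT 120: heading 210 -> 90
FD 14: (-20.196,-3) -> (-20.196,11) [heading=90, draw]
LT 60: heading 90 -> 150
BK 9: (-20.196,11) -> (-12.402,6.5) [heading=150, draw]
RT 30: heading 150 -> 120
Final: pos=(-12.402,6.5), heading=120, 5 segment(s) drawn
Segments drawn: 5

Answer: 5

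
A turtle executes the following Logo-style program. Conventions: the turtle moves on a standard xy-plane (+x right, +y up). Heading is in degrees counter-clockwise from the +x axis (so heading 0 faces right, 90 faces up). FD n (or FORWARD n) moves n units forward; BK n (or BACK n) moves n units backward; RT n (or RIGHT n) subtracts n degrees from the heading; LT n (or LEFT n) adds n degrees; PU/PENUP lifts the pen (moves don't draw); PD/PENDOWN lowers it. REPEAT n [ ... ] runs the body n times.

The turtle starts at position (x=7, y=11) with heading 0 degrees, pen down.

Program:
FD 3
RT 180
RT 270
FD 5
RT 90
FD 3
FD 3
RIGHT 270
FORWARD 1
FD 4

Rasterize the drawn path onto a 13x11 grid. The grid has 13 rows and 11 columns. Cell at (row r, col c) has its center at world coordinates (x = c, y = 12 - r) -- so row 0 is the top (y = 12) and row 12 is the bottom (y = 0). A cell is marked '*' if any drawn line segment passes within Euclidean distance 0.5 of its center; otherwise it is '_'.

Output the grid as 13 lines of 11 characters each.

Answer: ___________
_______****
__________*
__________*
__________*
__________*
____*******
____*______
____*______
____*______
____*______
____*______
___________

Derivation:
Segment 0: (7,11) -> (10,11)
Segment 1: (10,11) -> (10,6)
Segment 2: (10,6) -> (7,6)
Segment 3: (7,6) -> (4,6)
Segment 4: (4,6) -> (4,5)
Segment 5: (4,5) -> (4,1)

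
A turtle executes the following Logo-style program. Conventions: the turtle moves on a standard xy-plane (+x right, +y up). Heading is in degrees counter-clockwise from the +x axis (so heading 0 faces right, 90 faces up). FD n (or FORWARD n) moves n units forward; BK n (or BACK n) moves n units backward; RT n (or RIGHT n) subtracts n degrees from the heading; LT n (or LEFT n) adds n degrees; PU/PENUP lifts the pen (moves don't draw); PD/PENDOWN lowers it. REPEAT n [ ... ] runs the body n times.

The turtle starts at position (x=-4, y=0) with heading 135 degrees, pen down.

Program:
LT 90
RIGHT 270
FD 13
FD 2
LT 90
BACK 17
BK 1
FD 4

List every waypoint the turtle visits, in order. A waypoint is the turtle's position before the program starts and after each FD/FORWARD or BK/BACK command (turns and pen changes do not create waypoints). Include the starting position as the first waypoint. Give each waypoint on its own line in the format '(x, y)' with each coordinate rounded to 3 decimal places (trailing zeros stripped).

Answer: (-4, 0)
(5.192, -9.192)
(6.607, -10.607)
(-5.414, -22.627)
(-6.121, -23.335)
(-3.293, -20.506)

Derivation:
Executing turtle program step by step:
Start: pos=(-4,0), heading=135, pen down
LT 90: heading 135 -> 225
RT 270: heading 225 -> 315
FD 13: (-4,0) -> (5.192,-9.192) [heading=315, draw]
FD 2: (5.192,-9.192) -> (6.607,-10.607) [heading=315, draw]
LT 90: heading 315 -> 45
BK 17: (6.607,-10.607) -> (-5.414,-22.627) [heading=45, draw]
BK 1: (-5.414,-22.627) -> (-6.121,-23.335) [heading=45, draw]
FD 4: (-6.121,-23.335) -> (-3.293,-20.506) [heading=45, draw]
Final: pos=(-3.293,-20.506), heading=45, 5 segment(s) drawn
Waypoints (6 total):
(-4, 0)
(5.192, -9.192)
(6.607, -10.607)
(-5.414, -22.627)
(-6.121, -23.335)
(-3.293, -20.506)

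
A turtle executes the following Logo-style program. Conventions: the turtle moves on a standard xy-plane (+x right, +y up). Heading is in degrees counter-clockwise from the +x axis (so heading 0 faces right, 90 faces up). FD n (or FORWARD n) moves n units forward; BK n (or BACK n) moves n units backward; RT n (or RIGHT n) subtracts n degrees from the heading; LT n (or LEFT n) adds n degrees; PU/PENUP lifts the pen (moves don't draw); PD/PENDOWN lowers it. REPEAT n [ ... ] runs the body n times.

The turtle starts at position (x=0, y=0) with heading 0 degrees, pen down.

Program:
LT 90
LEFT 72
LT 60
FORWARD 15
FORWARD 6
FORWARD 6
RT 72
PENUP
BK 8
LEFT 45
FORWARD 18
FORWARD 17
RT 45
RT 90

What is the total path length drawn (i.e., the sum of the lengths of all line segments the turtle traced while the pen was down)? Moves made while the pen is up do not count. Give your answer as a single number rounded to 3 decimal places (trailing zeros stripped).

Executing turtle program step by step:
Start: pos=(0,0), heading=0, pen down
LT 90: heading 0 -> 90
LT 72: heading 90 -> 162
LT 60: heading 162 -> 222
FD 15: (0,0) -> (-11.147,-10.037) [heading=222, draw]
FD 6: (-11.147,-10.037) -> (-15.606,-14.052) [heading=222, draw]
FD 6: (-15.606,-14.052) -> (-20.065,-18.067) [heading=222, draw]
RT 72: heading 222 -> 150
PU: pen up
BK 8: (-20.065,-18.067) -> (-13.137,-22.067) [heading=150, move]
LT 45: heading 150 -> 195
FD 18: (-13.137,-22.067) -> (-30.523,-26.725) [heading=195, move]
FD 17: (-30.523,-26.725) -> (-46.944,-31.125) [heading=195, move]
RT 45: heading 195 -> 150
RT 90: heading 150 -> 60
Final: pos=(-46.944,-31.125), heading=60, 3 segment(s) drawn

Segment lengths:
  seg 1: (0,0) -> (-11.147,-10.037), length = 15
  seg 2: (-11.147,-10.037) -> (-15.606,-14.052), length = 6
  seg 3: (-15.606,-14.052) -> (-20.065,-18.067), length = 6
Total = 27

Answer: 27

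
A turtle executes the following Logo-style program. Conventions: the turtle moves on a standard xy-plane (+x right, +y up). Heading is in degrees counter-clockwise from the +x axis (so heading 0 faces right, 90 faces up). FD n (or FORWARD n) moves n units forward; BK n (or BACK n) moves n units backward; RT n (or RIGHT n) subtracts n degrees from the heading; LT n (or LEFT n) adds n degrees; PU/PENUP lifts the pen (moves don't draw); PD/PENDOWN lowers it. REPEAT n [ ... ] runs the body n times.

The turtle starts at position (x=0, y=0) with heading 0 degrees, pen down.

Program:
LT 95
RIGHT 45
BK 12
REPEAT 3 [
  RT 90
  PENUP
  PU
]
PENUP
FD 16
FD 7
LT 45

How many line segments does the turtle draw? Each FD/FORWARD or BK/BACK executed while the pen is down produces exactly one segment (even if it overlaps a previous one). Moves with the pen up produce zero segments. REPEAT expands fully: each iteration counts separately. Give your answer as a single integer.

Executing turtle program step by step:
Start: pos=(0,0), heading=0, pen down
LT 95: heading 0 -> 95
RT 45: heading 95 -> 50
BK 12: (0,0) -> (-7.713,-9.193) [heading=50, draw]
REPEAT 3 [
  -- iteration 1/3 --
  RT 90: heading 50 -> 320
  PU: pen up
  PU: pen up
  -- iteration 2/3 --
  RT 90: heading 320 -> 230
  PU: pen up
  PU: pen up
  -- iteration 3/3 --
  RT 90: heading 230 -> 140
  PU: pen up
  PU: pen up
]
PU: pen up
FD 16: (-7.713,-9.193) -> (-19.97,1.092) [heading=140, move]
FD 7: (-19.97,1.092) -> (-25.332,5.592) [heading=140, move]
LT 45: heading 140 -> 185
Final: pos=(-25.332,5.592), heading=185, 1 segment(s) drawn
Segments drawn: 1

Answer: 1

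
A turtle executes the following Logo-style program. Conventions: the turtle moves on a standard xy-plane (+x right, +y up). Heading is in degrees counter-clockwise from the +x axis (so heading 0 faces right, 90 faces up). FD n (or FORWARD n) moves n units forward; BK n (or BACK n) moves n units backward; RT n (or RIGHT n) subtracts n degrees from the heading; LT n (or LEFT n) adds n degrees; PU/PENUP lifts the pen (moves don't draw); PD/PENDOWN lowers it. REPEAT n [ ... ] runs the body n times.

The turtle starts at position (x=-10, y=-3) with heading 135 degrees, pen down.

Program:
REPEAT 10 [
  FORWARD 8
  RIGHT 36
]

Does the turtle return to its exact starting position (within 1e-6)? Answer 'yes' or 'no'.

Executing turtle program step by step:
Start: pos=(-10,-3), heading=135, pen down
REPEAT 10 [
  -- iteration 1/10 --
  FD 8: (-10,-3) -> (-15.657,2.657) [heading=135, draw]
  RT 36: heading 135 -> 99
  -- iteration 2/10 --
  FD 8: (-15.657,2.657) -> (-16.908,10.558) [heading=99, draw]
  RT 36: heading 99 -> 63
  -- iteration 3/10 --
  FD 8: (-16.908,10.558) -> (-13.276,17.686) [heading=63, draw]
  RT 36: heading 63 -> 27
  -- iteration 4/10 --
  FD 8: (-13.276,17.686) -> (-6.148,21.318) [heading=27, draw]
  RT 36: heading 27 -> 351
  -- iteration 5/10 --
  FD 8: (-6.148,21.318) -> (1.753,20.067) [heading=351, draw]
  RT 36: heading 351 -> 315
  -- iteration 6/10 --
  FD 8: (1.753,20.067) -> (7.41,14.41) [heading=315, draw]
  RT 36: heading 315 -> 279
  -- iteration 7/10 --
  FD 8: (7.41,14.41) -> (8.661,6.509) [heading=279, draw]
  RT 36: heading 279 -> 243
  -- iteration 8/10 --
  FD 8: (8.661,6.509) -> (5.03,-0.62) [heading=243, draw]
  RT 36: heading 243 -> 207
  -- iteration 9/10 --
  FD 8: (5.03,-0.62) -> (-2.098,-4.251) [heading=207, draw]
  RT 36: heading 207 -> 171
  -- iteration 10/10 --
  FD 8: (-2.098,-4.251) -> (-10,-3) [heading=171, draw]
  RT 36: heading 171 -> 135
]
Final: pos=(-10,-3), heading=135, 10 segment(s) drawn

Start position: (-10, -3)
Final position: (-10, -3)
Distance = 0; < 1e-6 -> CLOSED

Answer: yes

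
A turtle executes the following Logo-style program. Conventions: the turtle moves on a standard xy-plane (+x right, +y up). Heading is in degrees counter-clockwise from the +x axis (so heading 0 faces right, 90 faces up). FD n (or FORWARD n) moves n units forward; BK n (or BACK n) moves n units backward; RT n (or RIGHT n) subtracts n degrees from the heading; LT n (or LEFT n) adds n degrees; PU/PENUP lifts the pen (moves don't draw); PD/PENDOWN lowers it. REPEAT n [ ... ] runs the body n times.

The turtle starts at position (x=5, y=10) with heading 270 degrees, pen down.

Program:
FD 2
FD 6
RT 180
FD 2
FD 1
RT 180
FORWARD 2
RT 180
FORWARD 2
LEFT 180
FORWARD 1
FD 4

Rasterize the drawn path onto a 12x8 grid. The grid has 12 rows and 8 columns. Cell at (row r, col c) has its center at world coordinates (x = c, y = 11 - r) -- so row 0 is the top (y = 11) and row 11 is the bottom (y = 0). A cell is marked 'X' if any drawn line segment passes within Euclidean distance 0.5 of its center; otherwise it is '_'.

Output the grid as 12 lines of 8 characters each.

Answer: ________
_____X__
_____X__
_____X__
_____X__
_____X__
_____X__
_____X__
_____X__
_____X__
_____X__
_____X__

Derivation:
Segment 0: (5,10) -> (5,8)
Segment 1: (5,8) -> (5,2)
Segment 2: (5,2) -> (5,4)
Segment 3: (5,4) -> (5,5)
Segment 4: (5,5) -> (5,3)
Segment 5: (5,3) -> (5,5)
Segment 6: (5,5) -> (5,4)
Segment 7: (5,4) -> (5,0)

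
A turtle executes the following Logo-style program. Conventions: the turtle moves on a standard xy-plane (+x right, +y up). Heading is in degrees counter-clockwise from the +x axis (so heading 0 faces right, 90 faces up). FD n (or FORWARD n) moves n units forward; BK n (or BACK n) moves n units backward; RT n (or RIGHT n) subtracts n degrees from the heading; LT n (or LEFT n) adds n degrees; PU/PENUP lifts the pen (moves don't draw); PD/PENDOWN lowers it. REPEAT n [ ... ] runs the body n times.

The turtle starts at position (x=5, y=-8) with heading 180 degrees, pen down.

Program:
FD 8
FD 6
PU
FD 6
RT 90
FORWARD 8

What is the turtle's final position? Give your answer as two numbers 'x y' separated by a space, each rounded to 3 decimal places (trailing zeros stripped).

Answer: -15 0

Derivation:
Executing turtle program step by step:
Start: pos=(5,-8), heading=180, pen down
FD 8: (5,-8) -> (-3,-8) [heading=180, draw]
FD 6: (-3,-8) -> (-9,-8) [heading=180, draw]
PU: pen up
FD 6: (-9,-8) -> (-15,-8) [heading=180, move]
RT 90: heading 180 -> 90
FD 8: (-15,-8) -> (-15,0) [heading=90, move]
Final: pos=(-15,0), heading=90, 2 segment(s) drawn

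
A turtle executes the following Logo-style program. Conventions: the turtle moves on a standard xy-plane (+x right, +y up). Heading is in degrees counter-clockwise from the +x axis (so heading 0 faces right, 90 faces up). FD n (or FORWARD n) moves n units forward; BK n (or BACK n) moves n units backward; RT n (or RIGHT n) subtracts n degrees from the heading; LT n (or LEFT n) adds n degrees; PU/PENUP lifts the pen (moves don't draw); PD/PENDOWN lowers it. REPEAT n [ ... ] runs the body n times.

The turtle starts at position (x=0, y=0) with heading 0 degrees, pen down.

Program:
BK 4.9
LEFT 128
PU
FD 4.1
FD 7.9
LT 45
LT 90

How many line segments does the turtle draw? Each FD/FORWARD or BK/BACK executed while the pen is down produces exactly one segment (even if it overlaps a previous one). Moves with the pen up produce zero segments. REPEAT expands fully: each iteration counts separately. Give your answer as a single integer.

Answer: 1

Derivation:
Executing turtle program step by step:
Start: pos=(0,0), heading=0, pen down
BK 4.9: (0,0) -> (-4.9,0) [heading=0, draw]
LT 128: heading 0 -> 128
PU: pen up
FD 4.1: (-4.9,0) -> (-7.424,3.231) [heading=128, move]
FD 7.9: (-7.424,3.231) -> (-12.288,9.456) [heading=128, move]
LT 45: heading 128 -> 173
LT 90: heading 173 -> 263
Final: pos=(-12.288,9.456), heading=263, 1 segment(s) drawn
Segments drawn: 1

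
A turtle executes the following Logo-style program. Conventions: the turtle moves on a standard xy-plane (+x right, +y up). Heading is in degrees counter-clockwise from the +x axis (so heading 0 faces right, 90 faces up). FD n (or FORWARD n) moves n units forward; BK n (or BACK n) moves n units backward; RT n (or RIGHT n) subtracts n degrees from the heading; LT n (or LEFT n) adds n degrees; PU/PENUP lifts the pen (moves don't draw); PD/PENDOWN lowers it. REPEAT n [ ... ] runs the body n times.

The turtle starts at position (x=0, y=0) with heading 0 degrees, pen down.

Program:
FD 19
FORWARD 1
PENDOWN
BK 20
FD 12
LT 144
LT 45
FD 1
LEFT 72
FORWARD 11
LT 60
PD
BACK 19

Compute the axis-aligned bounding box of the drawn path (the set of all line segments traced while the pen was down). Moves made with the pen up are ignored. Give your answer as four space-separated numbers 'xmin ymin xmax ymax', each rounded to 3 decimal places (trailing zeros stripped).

Executing turtle program step by step:
Start: pos=(0,0), heading=0, pen down
FD 19: (0,0) -> (19,0) [heading=0, draw]
FD 1: (19,0) -> (20,0) [heading=0, draw]
PD: pen down
BK 20: (20,0) -> (0,0) [heading=0, draw]
FD 12: (0,0) -> (12,0) [heading=0, draw]
LT 144: heading 0 -> 144
LT 45: heading 144 -> 189
FD 1: (12,0) -> (11.012,-0.156) [heading=189, draw]
LT 72: heading 189 -> 261
FD 11: (11.012,-0.156) -> (9.292,-11.021) [heading=261, draw]
LT 60: heading 261 -> 321
PD: pen down
BK 19: (9.292,-11.021) -> (-5.474,0.936) [heading=321, draw]
Final: pos=(-5.474,0.936), heading=321, 7 segment(s) drawn

Segment endpoints: x in {-5.474, 0, 9.292, 11.012, 12, 19, 20}, y in {-11.021, -0.156, 0, 0.936}
xmin=-5.474, ymin=-11.021, xmax=20, ymax=0.936

Answer: -5.474 -11.021 20 0.936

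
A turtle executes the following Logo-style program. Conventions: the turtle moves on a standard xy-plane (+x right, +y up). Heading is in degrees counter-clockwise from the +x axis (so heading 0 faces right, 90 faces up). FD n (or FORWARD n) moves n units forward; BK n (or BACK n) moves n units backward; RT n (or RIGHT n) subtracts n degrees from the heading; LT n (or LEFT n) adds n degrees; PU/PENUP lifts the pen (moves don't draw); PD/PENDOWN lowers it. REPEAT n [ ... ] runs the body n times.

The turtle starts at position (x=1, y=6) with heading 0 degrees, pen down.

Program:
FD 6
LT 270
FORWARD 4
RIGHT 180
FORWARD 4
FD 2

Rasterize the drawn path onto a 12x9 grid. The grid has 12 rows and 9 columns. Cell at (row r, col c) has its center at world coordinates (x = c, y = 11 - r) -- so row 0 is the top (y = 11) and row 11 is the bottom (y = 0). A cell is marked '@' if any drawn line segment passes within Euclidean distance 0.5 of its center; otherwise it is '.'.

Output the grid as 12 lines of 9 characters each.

Answer: .........
.........
.........
.......@.
.......@.
.@@@@@@@.
.......@.
.......@.
.......@.
.......@.
.........
.........

Derivation:
Segment 0: (1,6) -> (7,6)
Segment 1: (7,6) -> (7,2)
Segment 2: (7,2) -> (7,6)
Segment 3: (7,6) -> (7,8)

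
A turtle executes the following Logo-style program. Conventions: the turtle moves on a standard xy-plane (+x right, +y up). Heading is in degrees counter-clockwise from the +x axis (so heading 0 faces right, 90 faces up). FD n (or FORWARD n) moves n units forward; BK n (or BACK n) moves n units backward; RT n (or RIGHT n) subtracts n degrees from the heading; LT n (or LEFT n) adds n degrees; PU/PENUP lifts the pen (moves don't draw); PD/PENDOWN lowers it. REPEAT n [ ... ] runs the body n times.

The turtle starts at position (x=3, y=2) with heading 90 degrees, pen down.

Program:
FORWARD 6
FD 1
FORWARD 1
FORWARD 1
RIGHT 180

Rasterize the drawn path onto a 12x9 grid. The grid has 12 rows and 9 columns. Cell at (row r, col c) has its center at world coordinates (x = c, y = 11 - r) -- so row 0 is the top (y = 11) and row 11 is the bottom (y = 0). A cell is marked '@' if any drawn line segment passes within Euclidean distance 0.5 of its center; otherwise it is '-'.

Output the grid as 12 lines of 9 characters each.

Answer: ---@-----
---@-----
---@-----
---@-----
---@-----
---@-----
---@-----
---@-----
---@-----
---@-----
---------
---------

Derivation:
Segment 0: (3,2) -> (3,8)
Segment 1: (3,8) -> (3,9)
Segment 2: (3,9) -> (3,10)
Segment 3: (3,10) -> (3,11)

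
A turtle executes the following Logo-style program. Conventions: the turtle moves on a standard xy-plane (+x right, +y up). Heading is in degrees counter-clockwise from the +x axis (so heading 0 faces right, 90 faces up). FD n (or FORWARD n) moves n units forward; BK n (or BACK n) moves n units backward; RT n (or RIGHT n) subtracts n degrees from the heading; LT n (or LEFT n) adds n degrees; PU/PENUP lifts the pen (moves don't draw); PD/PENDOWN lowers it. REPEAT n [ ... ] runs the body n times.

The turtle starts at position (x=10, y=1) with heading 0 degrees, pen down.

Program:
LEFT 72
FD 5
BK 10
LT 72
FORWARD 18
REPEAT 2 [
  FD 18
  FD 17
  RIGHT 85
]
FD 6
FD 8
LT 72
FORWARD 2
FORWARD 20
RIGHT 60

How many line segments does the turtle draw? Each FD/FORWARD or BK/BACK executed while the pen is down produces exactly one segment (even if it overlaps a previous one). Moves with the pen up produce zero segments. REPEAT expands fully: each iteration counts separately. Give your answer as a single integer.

Answer: 11

Derivation:
Executing turtle program step by step:
Start: pos=(10,1), heading=0, pen down
LT 72: heading 0 -> 72
FD 5: (10,1) -> (11.545,5.755) [heading=72, draw]
BK 10: (11.545,5.755) -> (8.455,-3.755) [heading=72, draw]
LT 72: heading 72 -> 144
FD 18: (8.455,-3.755) -> (-6.107,6.825) [heading=144, draw]
REPEAT 2 [
  -- iteration 1/2 --
  FD 18: (-6.107,6.825) -> (-20.67,17.405) [heading=144, draw]
  FD 17: (-20.67,17.405) -> (-34.423,27.397) [heading=144, draw]
  RT 85: heading 144 -> 59
  -- iteration 2/2 --
  FD 18: (-34.423,27.397) -> (-25.152,42.826) [heading=59, draw]
  FD 17: (-25.152,42.826) -> (-16.397,57.398) [heading=59, draw]
  RT 85: heading 59 -> 334
]
FD 6: (-16.397,57.398) -> (-11.004,54.768) [heading=334, draw]
FD 8: (-11.004,54.768) -> (-3.814,51.261) [heading=334, draw]
LT 72: heading 334 -> 46
FD 2: (-3.814,51.261) -> (-2.424,52.7) [heading=46, draw]
FD 20: (-2.424,52.7) -> (11.469,67.086) [heading=46, draw]
RT 60: heading 46 -> 346
Final: pos=(11.469,67.086), heading=346, 11 segment(s) drawn
Segments drawn: 11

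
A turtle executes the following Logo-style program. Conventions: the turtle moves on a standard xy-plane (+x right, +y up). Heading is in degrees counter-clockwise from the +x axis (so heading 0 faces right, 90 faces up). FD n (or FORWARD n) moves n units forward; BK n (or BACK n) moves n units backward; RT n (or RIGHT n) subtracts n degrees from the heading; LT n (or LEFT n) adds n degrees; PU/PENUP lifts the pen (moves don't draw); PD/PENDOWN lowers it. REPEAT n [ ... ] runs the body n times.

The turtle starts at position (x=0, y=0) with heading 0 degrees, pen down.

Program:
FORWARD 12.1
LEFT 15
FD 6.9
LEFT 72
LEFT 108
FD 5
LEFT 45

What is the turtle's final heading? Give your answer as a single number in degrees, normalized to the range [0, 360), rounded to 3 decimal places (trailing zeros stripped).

Executing turtle program step by step:
Start: pos=(0,0), heading=0, pen down
FD 12.1: (0,0) -> (12.1,0) [heading=0, draw]
LT 15: heading 0 -> 15
FD 6.9: (12.1,0) -> (18.765,1.786) [heading=15, draw]
LT 72: heading 15 -> 87
LT 108: heading 87 -> 195
FD 5: (18.765,1.786) -> (13.935,0.492) [heading=195, draw]
LT 45: heading 195 -> 240
Final: pos=(13.935,0.492), heading=240, 3 segment(s) drawn

Answer: 240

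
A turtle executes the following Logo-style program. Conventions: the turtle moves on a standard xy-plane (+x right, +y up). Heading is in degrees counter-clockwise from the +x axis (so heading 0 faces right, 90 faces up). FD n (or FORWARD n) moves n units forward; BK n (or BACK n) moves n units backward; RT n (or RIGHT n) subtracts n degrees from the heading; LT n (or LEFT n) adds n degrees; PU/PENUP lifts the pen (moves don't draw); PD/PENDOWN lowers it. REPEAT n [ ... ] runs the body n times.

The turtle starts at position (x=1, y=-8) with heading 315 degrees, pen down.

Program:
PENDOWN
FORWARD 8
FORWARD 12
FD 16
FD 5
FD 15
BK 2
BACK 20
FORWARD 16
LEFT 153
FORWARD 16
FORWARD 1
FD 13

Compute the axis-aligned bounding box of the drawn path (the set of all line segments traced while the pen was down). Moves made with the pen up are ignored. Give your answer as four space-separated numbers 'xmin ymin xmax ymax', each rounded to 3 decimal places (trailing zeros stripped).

Executing turtle program step by step:
Start: pos=(1,-8), heading=315, pen down
PD: pen down
FD 8: (1,-8) -> (6.657,-13.657) [heading=315, draw]
FD 12: (6.657,-13.657) -> (15.142,-22.142) [heading=315, draw]
FD 16: (15.142,-22.142) -> (26.456,-33.456) [heading=315, draw]
FD 5: (26.456,-33.456) -> (29.991,-36.991) [heading=315, draw]
FD 15: (29.991,-36.991) -> (40.598,-47.598) [heading=315, draw]
BK 2: (40.598,-47.598) -> (39.184,-46.184) [heading=315, draw]
BK 20: (39.184,-46.184) -> (25.042,-32.042) [heading=315, draw]
FD 16: (25.042,-32.042) -> (36.355,-43.355) [heading=315, draw]
LT 153: heading 315 -> 108
FD 16: (36.355,-43.355) -> (31.411,-28.138) [heading=108, draw]
FD 1: (31.411,-28.138) -> (31.102,-27.187) [heading=108, draw]
FD 13: (31.102,-27.187) -> (27.085,-14.824) [heading=108, draw]
Final: pos=(27.085,-14.824), heading=108, 11 segment(s) drawn

Segment endpoints: x in {1, 6.657, 15.142, 25.042, 26.456, 27.085, 29.991, 31.102, 31.411, 36.355, 39.184, 40.598}, y in {-47.598, -46.184, -43.355, -36.991, -33.456, -32.042, -28.138, -27.187, -22.142, -14.824, -13.657, -8}
xmin=1, ymin=-47.598, xmax=40.598, ymax=-8

Answer: 1 -47.598 40.598 -8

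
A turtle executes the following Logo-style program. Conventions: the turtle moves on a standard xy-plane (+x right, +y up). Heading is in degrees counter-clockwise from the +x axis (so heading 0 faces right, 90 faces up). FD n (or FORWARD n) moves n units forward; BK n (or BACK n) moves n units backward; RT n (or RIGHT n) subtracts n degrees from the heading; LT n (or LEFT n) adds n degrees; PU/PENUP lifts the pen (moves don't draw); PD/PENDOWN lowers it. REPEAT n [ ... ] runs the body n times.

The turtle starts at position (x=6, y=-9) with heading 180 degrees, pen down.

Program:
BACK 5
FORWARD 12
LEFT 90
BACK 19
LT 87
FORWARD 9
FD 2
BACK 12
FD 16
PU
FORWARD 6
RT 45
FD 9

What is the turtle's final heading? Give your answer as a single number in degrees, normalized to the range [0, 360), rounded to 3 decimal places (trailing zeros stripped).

Executing turtle program step by step:
Start: pos=(6,-9), heading=180, pen down
BK 5: (6,-9) -> (11,-9) [heading=180, draw]
FD 12: (11,-9) -> (-1,-9) [heading=180, draw]
LT 90: heading 180 -> 270
BK 19: (-1,-9) -> (-1,10) [heading=270, draw]
LT 87: heading 270 -> 357
FD 9: (-1,10) -> (7.988,9.529) [heading=357, draw]
FD 2: (7.988,9.529) -> (9.985,9.424) [heading=357, draw]
BK 12: (9.985,9.424) -> (-1.999,10.052) [heading=357, draw]
FD 16: (-1.999,10.052) -> (13.979,9.215) [heading=357, draw]
PU: pen up
FD 6: (13.979,9.215) -> (19.971,8.901) [heading=357, move]
RT 45: heading 357 -> 312
FD 9: (19.971,8.901) -> (25.993,2.213) [heading=312, move]
Final: pos=(25.993,2.213), heading=312, 7 segment(s) drawn

Answer: 312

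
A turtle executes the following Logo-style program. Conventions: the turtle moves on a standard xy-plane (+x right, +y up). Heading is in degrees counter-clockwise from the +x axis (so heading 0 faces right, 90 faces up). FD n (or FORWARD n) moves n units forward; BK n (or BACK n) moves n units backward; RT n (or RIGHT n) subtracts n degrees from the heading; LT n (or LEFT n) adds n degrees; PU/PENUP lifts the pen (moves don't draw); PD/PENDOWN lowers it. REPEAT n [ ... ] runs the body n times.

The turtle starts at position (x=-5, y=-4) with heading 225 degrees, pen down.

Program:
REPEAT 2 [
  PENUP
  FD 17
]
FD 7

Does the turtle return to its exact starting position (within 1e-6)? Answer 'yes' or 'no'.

Answer: no

Derivation:
Executing turtle program step by step:
Start: pos=(-5,-4), heading=225, pen down
REPEAT 2 [
  -- iteration 1/2 --
  PU: pen up
  FD 17: (-5,-4) -> (-17.021,-16.021) [heading=225, move]
  -- iteration 2/2 --
  PU: pen up
  FD 17: (-17.021,-16.021) -> (-29.042,-28.042) [heading=225, move]
]
FD 7: (-29.042,-28.042) -> (-33.991,-32.991) [heading=225, move]
Final: pos=(-33.991,-32.991), heading=225, 0 segment(s) drawn

Start position: (-5, -4)
Final position: (-33.991, -32.991)
Distance = 41; >= 1e-6 -> NOT closed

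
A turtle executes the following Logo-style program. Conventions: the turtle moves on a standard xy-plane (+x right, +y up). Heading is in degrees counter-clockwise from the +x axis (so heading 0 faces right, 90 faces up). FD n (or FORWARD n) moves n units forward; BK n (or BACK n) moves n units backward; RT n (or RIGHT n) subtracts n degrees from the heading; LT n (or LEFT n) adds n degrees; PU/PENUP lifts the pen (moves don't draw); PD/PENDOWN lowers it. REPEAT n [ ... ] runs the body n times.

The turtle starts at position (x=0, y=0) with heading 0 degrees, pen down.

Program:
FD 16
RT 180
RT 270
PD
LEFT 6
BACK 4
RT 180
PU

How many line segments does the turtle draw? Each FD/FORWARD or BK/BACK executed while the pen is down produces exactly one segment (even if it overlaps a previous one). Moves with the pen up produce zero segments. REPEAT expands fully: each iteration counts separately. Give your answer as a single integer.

Answer: 2

Derivation:
Executing turtle program step by step:
Start: pos=(0,0), heading=0, pen down
FD 16: (0,0) -> (16,0) [heading=0, draw]
RT 180: heading 0 -> 180
RT 270: heading 180 -> 270
PD: pen down
LT 6: heading 270 -> 276
BK 4: (16,0) -> (15.582,3.978) [heading=276, draw]
RT 180: heading 276 -> 96
PU: pen up
Final: pos=(15.582,3.978), heading=96, 2 segment(s) drawn
Segments drawn: 2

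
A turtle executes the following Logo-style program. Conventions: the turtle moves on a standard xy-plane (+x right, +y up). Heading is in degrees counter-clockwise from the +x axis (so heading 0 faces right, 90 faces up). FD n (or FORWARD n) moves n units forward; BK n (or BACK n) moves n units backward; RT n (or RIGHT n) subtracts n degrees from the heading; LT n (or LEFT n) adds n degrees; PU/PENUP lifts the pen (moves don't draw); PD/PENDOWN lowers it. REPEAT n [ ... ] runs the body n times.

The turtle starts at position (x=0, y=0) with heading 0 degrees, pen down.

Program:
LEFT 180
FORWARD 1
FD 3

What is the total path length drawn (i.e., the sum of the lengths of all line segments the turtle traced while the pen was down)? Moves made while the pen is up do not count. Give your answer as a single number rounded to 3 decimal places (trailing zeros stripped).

Answer: 4

Derivation:
Executing turtle program step by step:
Start: pos=(0,0), heading=0, pen down
LT 180: heading 0 -> 180
FD 1: (0,0) -> (-1,0) [heading=180, draw]
FD 3: (-1,0) -> (-4,0) [heading=180, draw]
Final: pos=(-4,0), heading=180, 2 segment(s) drawn

Segment lengths:
  seg 1: (0,0) -> (-1,0), length = 1
  seg 2: (-1,0) -> (-4,0), length = 3
Total = 4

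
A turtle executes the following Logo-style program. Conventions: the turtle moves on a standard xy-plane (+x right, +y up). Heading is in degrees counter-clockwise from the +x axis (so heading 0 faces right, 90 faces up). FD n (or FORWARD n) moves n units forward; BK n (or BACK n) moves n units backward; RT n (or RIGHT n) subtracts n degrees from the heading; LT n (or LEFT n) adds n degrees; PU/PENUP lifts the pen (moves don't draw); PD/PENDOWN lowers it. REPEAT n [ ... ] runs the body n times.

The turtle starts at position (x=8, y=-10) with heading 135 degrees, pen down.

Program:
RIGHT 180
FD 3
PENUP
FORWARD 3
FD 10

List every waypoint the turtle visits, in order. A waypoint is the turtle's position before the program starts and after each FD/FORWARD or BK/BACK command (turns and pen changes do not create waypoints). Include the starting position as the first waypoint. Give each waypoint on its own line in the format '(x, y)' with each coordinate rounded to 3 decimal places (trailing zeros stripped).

Answer: (8, -10)
(10.121, -12.121)
(12.243, -14.243)
(19.314, -21.314)

Derivation:
Executing turtle program step by step:
Start: pos=(8,-10), heading=135, pen down
RT 180: heading 135 -> 315
FD 3: (8,-10) -> (10.121,-12.121) [heading=315, draw]
PU: pen up
FD 3: (10.121,-12.121) -> (12.243,-14.243) [heading=315, move]
FD 10: (12.243,-14.243) -> (19.314,-21.314) [heading=315, move]
Final: pos=(19.314,-21.314), heading=315, 1 segment(s) drawn
Waypoints (4 total):
(8, -10)
(10.121, -12.121)
(12.243, -14.243)
(19.314, -21.314)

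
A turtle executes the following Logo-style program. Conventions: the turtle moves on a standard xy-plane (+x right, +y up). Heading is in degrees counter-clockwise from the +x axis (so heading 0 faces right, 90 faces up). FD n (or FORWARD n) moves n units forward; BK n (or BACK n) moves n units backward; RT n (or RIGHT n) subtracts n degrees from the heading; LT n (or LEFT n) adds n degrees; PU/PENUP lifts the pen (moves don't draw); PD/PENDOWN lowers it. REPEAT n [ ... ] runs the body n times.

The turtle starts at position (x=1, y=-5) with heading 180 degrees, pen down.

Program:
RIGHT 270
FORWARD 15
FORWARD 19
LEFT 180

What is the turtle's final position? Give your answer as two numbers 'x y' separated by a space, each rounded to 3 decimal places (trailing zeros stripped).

Executing turtle program step by step:
Start: pos=(1,-5), heading=180, pen down
RT 270: heading 180 -> 270
FD 15: (1,-5) -> (1,-20) [heading=270, draw]
FD 19: (1,-20) -> (1,-39) [heading=270, draw]
LT 180: heading 270 -> 90
Final: pos=(1,-39), heading=90, 2 segment(s) drawn

Answer: 1 -39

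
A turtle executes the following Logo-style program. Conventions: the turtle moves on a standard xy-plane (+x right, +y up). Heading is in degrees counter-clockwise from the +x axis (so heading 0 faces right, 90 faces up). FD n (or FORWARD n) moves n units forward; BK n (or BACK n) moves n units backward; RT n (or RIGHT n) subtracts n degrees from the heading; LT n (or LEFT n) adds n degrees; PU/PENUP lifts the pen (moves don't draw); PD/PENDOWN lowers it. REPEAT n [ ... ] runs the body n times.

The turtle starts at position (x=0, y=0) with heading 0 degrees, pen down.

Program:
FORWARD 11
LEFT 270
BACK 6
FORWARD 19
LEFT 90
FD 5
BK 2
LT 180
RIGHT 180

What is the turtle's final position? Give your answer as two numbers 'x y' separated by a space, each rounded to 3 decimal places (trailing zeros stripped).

Answer: 14 -13

Derivation:
Executing turtle program step by step:
Start: pos=(0,0), heading=0, pen down
FD 11: (0,0) -> (11,0) [heading=0, draw]
LT 270: heading 0 -> 270
BK 6: (11,0) -> (11,6) [heading=270, draw]
FD 19: (11,6) -> (11,-13) [heading=270, draw]
LT 90: heading 270 -> 0
FD 5: (11,-13) -> (16,-13) [heading=0, draw]
BK 2: (16,-13) -> (14,-13) [heading=0, draw]
LT 180: heading 0 -> 180
RT 180: heading 180 -> 0
Final: pos=(14,-13), heading=0, 5 segment(s) drawn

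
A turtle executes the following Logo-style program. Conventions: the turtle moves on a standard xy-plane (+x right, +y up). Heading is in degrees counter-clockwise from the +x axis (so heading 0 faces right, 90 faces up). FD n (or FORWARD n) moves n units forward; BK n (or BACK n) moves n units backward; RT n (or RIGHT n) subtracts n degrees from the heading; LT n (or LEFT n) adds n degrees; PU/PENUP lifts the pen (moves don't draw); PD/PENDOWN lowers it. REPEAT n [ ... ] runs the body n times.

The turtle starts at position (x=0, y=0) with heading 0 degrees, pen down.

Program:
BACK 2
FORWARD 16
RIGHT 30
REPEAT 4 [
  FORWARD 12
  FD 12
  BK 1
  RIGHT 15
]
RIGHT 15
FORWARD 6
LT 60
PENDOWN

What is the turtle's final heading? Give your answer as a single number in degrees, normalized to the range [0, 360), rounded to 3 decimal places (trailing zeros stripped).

Answer: 315

Derivation:
Executing turtle program step by step:
Start: pos=(0,0), heading=0, pen down
BK 2: (0,0) -> (-2,0) [heading=0, draw]
FD 16: (-2,0) -> (14,0) [heading=0, draw]
RT 30: heading 0 -> 330
REPEAT 4 [
  -- iteration 1/4 --
  FD 12: (14,0) -> (24.392,-6) [heading=330, draw]
  FD 12: (24.392,-6) -> (34.785,-12) [heading=330, draw]
  BK 1: (34.785,-12) -> (33.919,-11.5) [heading=330, draw]
  RT 15: heading 330 -> 315
  -- iteration 2/4 --
  FD 12: (33.919,-11.5) -> (42.404,-19.985) [heading=315, draw]
  FD 12: (42.404,-19.985) -> (50.889,-28.471) [heading=315, draw]
  BK 1: (50.889,-28.471) -> (50.182,-27.763) [heading=315, draw]
  RT 15: heading 315 -> 300
  -- iteration 3/4 --
  FD 12: (50.182,-27.763) -> (56.182,-38.156) [heading=300, draw]
  FD 12: (56.182,-38.156) -> (62.182,-48.548) [heading=300, draw]
  BK 1: (62.182,-48.548) -> (61.682,-47.682) [heading=300, draw]
  RT 15: heading 300 -> 285
  -- iteration 4/4 --
  FD 12: (61.682,-47.682) -> (64.788,-59.273) [heading=285, draw]
  FD 12: (64.788,-59.273) -> (67.894,-70.864) [heading=285, draw]
  BK 1: (67.894,-70.864) -> (67.635,-69.898) [heading=285, draw]
  RT 15: heading 285 -> 270
]
RT 15: heading 270 -> 255
FD 6: (67.635,-69.898) -> (66.082,-75.694) [heading=255, draw]
LT 60: heading 255 -> 315
PD: pen down
Final: pos=(66.082,-75.694), heading=315, 15 segment(s) drawn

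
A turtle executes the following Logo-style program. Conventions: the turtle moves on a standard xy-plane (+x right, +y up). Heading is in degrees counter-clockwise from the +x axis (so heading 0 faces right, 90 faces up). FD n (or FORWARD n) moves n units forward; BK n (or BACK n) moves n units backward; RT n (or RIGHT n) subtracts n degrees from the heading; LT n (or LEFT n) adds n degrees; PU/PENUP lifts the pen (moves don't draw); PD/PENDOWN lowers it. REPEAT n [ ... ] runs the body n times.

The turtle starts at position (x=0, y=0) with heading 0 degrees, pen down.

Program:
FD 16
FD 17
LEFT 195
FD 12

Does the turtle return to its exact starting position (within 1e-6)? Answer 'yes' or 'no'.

Answer: no

Derivation:
Executing turtle program step by step:
Start: pos=(0,0), heading=0, pen down
FD 16: (0,0) -> (16,0) [heading=0, draw]
FD 17: (16,0) -> (33,0) [heading=0, draw]
LT 195: heading 0 -> 195
FD 12: (33,0) -> (21.409,-3.106) [heading=195, draw]
Final: pos=(21.409,-3.106), heading=195, 3 segment(s) drawn

Start position: (0, 0)
Final position: (21.409, -3.106)
Distance = 21.633; >= 1e-6 -> NOT closed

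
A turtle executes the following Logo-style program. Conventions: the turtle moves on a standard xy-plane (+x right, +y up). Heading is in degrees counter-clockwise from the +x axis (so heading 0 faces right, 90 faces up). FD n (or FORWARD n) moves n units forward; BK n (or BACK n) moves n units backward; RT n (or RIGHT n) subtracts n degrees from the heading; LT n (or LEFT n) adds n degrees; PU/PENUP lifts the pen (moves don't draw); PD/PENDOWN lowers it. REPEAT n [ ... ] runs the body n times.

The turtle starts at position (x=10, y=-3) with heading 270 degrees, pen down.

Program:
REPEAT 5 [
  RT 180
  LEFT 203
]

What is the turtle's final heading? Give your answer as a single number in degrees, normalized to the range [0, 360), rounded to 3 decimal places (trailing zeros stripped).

Executing turtle program step by step:
Start: pos=(10,-3), heading=270, pen down
REPEAT 5 [
  -- iteration 1/5 --
  RT 180: heading 270 -> 90
  LT 203: heading 90 -> 293
  -- iteration 2/5 --
  RT 180: heading 293 -> 113
  LT 203: heading 113 -> 316
  -- iteration 3/5 --
  RT 180: heading 316 -> 136
  LT 203: heading 136 -> 339
  -- iteration 4/5 --
  RT 180: heading 339 -> 159
  LT 203: heading 159 -> 2
  -- iteration 5/5 --
  RT 180: heading 2 -> 182
  LT 203: heading 182 -> 25
]
Final: pos=(10,-3), heading=25, 0 segment(s) drawn

Answer: 25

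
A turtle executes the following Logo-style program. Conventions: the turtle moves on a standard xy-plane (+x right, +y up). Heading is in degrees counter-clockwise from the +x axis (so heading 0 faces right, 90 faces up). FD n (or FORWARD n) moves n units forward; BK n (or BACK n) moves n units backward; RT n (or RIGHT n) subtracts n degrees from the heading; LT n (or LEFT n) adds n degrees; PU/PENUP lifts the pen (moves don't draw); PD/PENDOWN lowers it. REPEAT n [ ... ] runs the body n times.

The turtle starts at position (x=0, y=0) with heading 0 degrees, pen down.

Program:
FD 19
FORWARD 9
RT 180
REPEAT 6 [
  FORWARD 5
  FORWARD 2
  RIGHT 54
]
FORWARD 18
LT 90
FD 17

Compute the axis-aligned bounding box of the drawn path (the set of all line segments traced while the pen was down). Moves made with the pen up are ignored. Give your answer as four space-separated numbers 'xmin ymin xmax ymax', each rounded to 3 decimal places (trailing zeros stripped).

Answer: 0 -20.964 31.369 14.484

Derivation:
Executing turtle program step by step:
Start: pos=(0,0), heading=0, pen down
FD 19: (0,0) -> (19,0) [heading=0, draw]
FD 9: (19,0) -> (28,0) [heading=0, draw]
RT 180: heading 0 -> 180
REPEAT 6 [
  -- iteration 1/6 --
  FD 5: (28,0) -> (23,0) [heading=180, draw]
  FD 2: (23,0) -> (21,0) [heading=180, draw]
  RT 54: heading 180 -> 126
  -- iteration 2/6 --
  FD 5: (21,0) -> (18.061,4.045) [heading=126, draw]
  FD 2: (18.061,4.045) -> (16.886,5.663) [heading=126, draw]
  RT 54: heading 126 -> 72
  -- iteration 3/6 --
  FD 5: (16.886,5.663) -> (18.431,10.418) [heading=72, draw]
  FD 2: (18.431,10.418) -> (19.049,12.321) [heading=72, draw]
  RT 54: heading 72 -> 18
  -- iteration 4/6 --
  FD 5: (19.049,12.321) -> (23.804,13.866) [heading=18, draw]
  FD 2: (23.804,13.866) -> (25.706,14.484) [heading=18, draw]
  RT 54: heading 18 -> 324
  -- iteration 5/6 --
  FD 5: (25.706,14.484) -> (29.751,11.545) [heading=324, draw]
  FD 2: (29.751,11.545) -> (31.369,10.369) [heading=324, draw]
  RT 54: heading 324 -> 270
  -- iteration 6/6 --
  FD 5: (31.369,10.369) -> (31.369,5.369) [heading=270, draw]
  FD 2: (31.369,5.369) -> (31.369,3.369) [heading=270, draw]
  RT 54: heading 270 -> 216
]
FD 18: (31.369,3.369) -> (16.807,-7.211) [heading=216, draw]
LT 90: heading 216 -> 306
FD 17: (16.807,-7.211) -> (26.799,-20.964) [heading=306, draw]
Final: pos=(26.799,-20.964), heading=306, 16 segment(s) drawn

Segment endpoints: x in {0, 16.807, 16.886, 18.061, 18.431, 19, 19.049, 21, 23, 23.804, 25.706, 26.799, 28, 29.751, 31.369}, y in {-20.964, -7.211, 0, 0, 0, 3.369, 4.045, 5.369, 5.663, 10.369, 10.418, 11.545, 12.321, 13.866, 14.484}
xmin=0, ymin=-20.964, xmax=31.369, ymax=14.484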